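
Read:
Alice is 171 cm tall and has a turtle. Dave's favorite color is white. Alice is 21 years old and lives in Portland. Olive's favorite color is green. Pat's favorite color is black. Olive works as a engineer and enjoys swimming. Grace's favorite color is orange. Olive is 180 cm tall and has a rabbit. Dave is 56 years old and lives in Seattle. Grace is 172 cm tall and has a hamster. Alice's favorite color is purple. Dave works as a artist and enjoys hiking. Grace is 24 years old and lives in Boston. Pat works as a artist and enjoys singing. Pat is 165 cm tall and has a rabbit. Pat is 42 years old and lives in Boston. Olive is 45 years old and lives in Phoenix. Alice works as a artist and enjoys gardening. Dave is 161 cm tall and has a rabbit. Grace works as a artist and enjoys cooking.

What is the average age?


Sum=188, n=5, avg=37.6

37.6


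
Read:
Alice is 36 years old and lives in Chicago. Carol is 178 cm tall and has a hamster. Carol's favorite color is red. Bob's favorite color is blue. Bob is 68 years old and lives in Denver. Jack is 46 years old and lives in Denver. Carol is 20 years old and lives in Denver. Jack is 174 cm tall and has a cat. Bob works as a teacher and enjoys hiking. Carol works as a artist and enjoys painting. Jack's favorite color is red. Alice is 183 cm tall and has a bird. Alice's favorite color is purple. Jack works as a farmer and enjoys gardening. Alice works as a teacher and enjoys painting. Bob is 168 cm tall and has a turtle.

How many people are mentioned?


People: Carol, Bob, Jack, Alice. Count = 4

4


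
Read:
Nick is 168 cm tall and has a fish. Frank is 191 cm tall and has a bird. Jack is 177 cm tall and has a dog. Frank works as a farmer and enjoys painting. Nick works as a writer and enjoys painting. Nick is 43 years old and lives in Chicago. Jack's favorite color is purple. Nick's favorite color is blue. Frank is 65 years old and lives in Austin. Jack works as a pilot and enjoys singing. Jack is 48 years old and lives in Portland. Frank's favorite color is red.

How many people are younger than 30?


Filter: 0

0


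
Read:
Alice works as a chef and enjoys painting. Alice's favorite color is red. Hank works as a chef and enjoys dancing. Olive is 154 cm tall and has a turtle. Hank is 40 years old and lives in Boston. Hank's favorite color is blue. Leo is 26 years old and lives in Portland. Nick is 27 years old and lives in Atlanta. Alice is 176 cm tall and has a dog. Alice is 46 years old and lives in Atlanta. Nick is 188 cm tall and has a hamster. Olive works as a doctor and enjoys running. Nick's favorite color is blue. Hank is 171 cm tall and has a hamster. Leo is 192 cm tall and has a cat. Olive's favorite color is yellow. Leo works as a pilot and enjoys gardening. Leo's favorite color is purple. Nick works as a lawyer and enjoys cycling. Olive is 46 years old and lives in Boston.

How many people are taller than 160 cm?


Taller than 160: 4

4


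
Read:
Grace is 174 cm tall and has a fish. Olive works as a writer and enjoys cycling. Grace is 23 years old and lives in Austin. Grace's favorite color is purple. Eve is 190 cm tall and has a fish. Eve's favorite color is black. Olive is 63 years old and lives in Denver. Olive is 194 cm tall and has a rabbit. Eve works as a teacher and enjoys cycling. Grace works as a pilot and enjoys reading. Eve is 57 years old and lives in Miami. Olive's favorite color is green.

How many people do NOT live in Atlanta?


Not in Atlanta: 3

3


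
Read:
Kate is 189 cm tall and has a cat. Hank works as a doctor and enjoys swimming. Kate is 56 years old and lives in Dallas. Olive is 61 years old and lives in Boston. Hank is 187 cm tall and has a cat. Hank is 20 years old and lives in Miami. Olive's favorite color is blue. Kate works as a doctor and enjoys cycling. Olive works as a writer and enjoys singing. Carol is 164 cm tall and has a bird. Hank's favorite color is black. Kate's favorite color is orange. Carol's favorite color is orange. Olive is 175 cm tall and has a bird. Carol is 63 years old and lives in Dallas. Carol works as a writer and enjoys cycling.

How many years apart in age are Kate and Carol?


56 vs 63, diff = 7

7


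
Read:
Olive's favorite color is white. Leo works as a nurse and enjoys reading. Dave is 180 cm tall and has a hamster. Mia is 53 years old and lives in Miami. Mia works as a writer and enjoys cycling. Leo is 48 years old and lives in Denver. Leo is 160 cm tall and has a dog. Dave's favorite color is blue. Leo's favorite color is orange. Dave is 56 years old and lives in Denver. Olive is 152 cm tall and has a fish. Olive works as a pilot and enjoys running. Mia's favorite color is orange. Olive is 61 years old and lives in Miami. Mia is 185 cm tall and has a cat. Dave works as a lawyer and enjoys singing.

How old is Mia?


Mia is 53 years old

53


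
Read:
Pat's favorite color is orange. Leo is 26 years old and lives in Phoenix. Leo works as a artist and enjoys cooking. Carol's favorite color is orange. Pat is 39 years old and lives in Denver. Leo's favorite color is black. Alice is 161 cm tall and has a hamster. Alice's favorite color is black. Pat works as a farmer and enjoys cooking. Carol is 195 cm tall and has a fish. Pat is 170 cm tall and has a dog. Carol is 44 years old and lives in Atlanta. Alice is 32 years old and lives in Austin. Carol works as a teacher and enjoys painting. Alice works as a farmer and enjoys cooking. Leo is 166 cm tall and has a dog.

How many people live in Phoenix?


Count in Phoenix: 1

1


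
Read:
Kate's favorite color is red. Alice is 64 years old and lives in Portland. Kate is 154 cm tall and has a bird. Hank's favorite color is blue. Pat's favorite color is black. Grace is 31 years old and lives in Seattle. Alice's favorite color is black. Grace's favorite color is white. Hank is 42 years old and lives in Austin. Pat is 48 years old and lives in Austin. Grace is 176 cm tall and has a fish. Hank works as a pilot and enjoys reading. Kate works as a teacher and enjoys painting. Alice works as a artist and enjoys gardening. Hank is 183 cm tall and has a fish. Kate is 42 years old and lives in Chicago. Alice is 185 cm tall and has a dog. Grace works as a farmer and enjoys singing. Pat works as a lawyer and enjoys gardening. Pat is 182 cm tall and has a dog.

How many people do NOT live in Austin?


Not in Austin: 3

3


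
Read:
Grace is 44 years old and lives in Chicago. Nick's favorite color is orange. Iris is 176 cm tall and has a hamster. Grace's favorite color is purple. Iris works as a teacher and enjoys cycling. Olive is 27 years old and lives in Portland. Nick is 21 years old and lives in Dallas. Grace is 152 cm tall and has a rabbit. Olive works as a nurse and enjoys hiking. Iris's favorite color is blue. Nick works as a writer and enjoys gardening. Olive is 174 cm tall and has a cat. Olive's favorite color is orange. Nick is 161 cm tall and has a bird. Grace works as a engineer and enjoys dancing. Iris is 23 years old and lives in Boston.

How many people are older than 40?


Filter: 1

1


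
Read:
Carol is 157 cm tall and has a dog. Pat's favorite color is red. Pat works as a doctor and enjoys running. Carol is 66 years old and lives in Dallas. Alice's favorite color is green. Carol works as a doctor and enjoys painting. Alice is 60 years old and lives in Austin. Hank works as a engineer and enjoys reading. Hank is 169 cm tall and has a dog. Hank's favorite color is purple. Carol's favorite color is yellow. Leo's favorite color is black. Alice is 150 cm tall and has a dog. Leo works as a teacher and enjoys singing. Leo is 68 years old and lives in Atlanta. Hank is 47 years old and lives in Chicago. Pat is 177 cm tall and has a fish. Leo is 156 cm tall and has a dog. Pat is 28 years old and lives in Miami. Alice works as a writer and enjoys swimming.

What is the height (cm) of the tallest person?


Tallest: Pat at 177 cm

177


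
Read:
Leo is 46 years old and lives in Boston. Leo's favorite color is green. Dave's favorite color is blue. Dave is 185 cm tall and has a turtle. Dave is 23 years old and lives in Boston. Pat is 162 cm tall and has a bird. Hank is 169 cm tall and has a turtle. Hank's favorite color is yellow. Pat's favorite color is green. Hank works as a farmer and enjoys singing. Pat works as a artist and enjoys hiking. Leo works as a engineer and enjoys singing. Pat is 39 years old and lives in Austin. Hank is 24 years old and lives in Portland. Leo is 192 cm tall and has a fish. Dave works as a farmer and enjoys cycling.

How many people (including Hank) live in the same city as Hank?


Hank lives in Portland. Count = 1

1


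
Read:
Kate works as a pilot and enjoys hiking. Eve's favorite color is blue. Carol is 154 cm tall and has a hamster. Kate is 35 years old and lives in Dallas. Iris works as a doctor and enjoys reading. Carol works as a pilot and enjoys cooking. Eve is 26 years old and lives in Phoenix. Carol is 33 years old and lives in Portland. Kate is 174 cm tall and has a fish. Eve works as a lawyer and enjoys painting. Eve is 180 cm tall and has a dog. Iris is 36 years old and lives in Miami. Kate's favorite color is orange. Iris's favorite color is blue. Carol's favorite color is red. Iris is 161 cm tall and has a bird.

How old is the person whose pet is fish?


Person with pet=fish is Kate, age 35

35


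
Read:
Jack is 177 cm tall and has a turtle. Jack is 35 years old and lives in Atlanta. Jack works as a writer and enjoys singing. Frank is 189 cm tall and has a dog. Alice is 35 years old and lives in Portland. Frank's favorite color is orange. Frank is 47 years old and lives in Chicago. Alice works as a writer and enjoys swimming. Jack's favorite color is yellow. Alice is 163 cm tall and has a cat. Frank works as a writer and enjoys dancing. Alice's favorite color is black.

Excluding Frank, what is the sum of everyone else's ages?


Sum (excluding Frank): 70

70


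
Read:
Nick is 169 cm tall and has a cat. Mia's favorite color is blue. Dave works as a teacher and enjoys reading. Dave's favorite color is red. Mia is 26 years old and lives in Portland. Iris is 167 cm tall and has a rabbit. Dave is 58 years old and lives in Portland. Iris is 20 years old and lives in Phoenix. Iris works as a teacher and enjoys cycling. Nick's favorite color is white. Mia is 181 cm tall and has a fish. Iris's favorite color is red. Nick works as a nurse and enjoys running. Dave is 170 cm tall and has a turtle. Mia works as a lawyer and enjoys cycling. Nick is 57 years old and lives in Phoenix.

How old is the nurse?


The nurse is Nick, age 57

57


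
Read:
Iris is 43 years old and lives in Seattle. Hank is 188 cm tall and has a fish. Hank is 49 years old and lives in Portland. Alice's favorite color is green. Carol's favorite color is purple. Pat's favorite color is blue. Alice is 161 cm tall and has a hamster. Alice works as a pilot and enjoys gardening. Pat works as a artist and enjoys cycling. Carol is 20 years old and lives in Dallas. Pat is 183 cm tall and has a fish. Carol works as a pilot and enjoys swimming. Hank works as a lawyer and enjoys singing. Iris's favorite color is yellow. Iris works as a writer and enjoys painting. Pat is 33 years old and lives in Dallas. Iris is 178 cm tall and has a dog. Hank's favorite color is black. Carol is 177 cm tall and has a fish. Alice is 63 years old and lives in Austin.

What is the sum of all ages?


43+63+49+20+33 = 208

208


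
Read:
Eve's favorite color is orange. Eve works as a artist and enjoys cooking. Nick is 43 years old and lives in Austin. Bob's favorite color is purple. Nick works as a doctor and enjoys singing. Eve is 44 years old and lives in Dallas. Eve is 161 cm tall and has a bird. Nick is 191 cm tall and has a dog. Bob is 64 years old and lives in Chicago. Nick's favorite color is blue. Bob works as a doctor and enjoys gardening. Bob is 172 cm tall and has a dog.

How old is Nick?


Nick is 43 years old

43


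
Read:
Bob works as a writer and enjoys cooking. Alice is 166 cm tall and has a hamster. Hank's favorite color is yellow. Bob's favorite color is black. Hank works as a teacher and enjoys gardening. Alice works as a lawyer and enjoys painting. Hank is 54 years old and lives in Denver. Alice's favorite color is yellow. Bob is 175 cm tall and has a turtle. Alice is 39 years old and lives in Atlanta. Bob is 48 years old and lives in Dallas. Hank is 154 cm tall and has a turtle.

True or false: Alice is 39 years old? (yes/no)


Alice is actually 39. yes

yes


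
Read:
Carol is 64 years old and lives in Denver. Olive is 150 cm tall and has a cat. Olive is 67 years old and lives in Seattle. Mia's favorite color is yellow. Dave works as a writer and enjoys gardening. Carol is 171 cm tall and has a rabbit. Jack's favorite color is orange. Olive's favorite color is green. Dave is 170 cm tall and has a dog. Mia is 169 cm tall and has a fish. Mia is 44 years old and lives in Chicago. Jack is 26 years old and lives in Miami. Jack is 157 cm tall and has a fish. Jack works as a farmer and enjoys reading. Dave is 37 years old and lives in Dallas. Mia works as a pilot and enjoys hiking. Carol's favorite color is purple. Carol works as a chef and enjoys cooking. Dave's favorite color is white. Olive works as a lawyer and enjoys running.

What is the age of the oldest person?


Oldest: Olive at 67

67


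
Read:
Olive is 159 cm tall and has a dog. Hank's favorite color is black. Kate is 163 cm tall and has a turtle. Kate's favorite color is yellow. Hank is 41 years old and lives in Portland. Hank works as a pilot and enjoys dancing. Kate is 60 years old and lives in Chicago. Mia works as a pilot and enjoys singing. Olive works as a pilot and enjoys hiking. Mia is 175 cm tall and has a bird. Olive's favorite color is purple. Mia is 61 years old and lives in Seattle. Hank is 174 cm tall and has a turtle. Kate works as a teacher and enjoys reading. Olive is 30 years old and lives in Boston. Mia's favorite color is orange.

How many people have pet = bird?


Count: 1

1


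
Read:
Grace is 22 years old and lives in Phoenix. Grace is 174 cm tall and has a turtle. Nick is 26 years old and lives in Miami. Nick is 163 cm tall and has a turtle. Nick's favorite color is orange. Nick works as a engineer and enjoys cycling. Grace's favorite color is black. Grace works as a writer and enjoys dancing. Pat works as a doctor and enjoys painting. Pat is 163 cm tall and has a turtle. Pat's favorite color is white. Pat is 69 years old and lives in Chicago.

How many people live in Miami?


Count in Miami: 1

1


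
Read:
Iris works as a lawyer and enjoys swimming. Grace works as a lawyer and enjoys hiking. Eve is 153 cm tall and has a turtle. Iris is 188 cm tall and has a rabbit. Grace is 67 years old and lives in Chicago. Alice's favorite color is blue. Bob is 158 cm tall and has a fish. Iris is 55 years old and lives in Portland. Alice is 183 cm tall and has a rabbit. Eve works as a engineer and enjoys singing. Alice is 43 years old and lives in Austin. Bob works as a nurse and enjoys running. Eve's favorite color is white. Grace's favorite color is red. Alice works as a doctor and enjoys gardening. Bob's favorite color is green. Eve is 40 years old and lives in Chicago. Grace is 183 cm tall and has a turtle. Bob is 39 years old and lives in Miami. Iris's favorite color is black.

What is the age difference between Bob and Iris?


|39 - 55| = 16

16


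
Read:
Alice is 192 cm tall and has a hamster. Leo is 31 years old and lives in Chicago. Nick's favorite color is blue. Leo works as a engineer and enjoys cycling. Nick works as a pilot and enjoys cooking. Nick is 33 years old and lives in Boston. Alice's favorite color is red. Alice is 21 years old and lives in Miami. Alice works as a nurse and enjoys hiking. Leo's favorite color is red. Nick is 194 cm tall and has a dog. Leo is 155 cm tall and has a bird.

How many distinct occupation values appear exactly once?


Unique occupation values: 3

3


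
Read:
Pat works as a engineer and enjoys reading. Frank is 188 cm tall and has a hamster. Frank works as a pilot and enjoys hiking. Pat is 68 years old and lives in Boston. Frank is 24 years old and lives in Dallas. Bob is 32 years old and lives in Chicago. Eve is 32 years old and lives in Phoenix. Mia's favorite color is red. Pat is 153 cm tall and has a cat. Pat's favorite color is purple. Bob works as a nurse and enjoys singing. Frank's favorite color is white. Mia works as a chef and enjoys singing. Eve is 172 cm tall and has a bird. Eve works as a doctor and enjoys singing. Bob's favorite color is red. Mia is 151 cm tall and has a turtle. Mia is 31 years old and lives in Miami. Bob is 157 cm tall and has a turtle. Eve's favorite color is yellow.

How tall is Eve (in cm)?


Eve is 172 cm tall

172


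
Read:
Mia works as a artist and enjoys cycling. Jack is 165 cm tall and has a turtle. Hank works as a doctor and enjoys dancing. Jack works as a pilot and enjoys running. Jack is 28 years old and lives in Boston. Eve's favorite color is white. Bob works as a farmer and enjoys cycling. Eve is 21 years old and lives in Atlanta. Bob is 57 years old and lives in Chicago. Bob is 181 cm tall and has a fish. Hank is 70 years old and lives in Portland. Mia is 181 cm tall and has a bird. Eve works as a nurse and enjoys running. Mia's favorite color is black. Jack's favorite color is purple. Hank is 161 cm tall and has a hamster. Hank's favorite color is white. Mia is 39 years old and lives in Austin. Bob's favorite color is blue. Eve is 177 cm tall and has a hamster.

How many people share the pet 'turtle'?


Count: 1

1


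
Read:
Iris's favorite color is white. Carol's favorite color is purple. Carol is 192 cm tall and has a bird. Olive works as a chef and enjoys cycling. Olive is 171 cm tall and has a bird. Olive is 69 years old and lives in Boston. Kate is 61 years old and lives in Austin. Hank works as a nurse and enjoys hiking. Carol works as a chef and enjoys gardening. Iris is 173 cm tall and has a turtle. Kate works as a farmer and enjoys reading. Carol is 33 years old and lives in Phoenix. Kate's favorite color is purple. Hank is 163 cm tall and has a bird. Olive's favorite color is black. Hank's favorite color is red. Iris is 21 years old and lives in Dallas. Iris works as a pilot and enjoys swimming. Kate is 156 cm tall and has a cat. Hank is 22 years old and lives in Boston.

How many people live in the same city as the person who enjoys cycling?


Person with hobby cycling is Olive, city Boston. Count = 2

2


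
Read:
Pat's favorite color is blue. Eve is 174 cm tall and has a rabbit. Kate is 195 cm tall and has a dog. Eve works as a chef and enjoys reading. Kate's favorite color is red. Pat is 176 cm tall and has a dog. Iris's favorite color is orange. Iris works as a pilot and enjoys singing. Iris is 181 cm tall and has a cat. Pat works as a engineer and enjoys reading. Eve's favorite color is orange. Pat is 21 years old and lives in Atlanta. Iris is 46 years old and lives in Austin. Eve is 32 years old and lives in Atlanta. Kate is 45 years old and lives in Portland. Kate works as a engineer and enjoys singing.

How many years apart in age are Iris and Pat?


46 vs 21, diff = 25

25


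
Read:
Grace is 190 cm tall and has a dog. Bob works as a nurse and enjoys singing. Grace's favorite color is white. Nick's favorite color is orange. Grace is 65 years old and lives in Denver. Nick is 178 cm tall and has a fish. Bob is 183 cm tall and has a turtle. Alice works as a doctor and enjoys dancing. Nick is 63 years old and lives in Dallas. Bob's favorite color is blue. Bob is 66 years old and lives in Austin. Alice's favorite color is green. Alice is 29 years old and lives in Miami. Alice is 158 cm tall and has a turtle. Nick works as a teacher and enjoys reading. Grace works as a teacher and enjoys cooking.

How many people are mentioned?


People: Grace, Nick, Bob, Alice. Count = 4

4


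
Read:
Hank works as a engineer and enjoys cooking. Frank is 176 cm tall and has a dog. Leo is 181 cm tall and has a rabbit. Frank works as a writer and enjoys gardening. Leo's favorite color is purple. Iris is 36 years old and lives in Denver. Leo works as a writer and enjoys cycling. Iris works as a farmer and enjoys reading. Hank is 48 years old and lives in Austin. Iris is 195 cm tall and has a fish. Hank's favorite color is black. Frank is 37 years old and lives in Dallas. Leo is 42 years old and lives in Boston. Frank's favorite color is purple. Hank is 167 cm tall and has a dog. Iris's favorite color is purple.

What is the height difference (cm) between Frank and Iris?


|176 - 195| = 19

19


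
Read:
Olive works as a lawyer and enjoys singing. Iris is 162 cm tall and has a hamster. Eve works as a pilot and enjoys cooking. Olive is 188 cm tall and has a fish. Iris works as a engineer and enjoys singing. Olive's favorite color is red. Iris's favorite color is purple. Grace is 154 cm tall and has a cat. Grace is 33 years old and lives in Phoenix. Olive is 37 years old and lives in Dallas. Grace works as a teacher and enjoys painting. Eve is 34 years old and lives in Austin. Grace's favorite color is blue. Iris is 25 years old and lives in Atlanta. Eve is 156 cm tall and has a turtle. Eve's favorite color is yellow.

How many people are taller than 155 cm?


Taller than 155: 3

3


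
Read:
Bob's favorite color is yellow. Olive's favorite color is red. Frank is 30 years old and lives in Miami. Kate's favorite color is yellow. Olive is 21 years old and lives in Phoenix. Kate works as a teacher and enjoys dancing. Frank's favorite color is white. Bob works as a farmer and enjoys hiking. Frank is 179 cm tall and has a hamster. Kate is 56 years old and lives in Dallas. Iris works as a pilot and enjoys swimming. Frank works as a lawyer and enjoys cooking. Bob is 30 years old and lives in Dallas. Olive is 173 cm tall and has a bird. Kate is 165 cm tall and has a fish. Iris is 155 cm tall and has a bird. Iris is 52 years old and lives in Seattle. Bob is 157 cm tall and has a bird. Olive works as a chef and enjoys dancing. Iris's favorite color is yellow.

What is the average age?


Sum=189, n=5, avg=37.8

37.8


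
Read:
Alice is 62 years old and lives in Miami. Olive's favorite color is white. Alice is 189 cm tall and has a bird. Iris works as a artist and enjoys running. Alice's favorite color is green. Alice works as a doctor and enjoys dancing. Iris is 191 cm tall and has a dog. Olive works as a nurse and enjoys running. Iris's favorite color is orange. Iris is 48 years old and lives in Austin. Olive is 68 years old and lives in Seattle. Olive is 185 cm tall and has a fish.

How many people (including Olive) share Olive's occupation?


Olive is a nurse. Count = 1

1


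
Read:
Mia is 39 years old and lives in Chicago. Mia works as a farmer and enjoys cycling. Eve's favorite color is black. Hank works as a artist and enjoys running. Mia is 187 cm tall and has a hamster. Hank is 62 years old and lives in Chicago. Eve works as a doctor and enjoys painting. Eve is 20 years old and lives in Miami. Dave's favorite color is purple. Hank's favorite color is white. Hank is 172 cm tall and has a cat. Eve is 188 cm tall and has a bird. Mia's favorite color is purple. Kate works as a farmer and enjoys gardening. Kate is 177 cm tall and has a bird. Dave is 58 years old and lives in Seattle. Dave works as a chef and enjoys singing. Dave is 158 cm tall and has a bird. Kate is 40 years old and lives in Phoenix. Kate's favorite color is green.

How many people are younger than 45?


Filter: 3

3


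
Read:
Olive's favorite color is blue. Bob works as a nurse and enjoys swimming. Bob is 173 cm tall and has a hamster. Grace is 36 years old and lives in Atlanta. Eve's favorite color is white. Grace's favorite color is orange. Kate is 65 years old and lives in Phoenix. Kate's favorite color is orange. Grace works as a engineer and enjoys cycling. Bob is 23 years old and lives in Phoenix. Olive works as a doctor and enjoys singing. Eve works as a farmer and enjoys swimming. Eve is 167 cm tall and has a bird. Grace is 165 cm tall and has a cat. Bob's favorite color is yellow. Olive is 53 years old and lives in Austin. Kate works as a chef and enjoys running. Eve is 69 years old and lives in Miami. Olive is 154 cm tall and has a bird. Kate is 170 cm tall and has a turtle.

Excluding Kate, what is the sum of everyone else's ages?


Sum (excluding Kate): 181

181


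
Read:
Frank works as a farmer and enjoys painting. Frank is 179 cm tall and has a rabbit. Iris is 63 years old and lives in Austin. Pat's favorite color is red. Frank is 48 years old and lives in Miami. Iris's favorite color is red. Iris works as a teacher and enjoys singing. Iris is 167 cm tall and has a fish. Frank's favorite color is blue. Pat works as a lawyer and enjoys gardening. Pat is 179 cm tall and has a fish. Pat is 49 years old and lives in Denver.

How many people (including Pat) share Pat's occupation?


Pat is a lawyer. Count = 1

1


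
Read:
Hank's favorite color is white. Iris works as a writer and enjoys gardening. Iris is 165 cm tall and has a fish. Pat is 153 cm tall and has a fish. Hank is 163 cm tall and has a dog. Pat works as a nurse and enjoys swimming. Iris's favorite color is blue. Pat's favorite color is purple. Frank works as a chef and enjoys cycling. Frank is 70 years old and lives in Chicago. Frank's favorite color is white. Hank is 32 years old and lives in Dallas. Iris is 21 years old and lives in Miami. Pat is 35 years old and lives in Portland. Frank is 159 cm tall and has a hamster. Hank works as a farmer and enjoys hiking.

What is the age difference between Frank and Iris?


|70 - 21| = 49

49


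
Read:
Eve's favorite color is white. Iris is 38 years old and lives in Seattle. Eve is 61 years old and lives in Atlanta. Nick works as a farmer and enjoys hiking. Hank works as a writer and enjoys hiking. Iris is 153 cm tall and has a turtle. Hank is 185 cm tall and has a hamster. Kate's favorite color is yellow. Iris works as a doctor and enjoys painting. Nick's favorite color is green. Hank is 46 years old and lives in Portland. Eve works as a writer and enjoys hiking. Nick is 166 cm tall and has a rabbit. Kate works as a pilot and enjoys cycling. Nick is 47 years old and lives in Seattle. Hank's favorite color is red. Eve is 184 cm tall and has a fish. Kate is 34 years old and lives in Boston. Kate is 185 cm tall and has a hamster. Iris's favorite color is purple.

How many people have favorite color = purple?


Count: 1

1


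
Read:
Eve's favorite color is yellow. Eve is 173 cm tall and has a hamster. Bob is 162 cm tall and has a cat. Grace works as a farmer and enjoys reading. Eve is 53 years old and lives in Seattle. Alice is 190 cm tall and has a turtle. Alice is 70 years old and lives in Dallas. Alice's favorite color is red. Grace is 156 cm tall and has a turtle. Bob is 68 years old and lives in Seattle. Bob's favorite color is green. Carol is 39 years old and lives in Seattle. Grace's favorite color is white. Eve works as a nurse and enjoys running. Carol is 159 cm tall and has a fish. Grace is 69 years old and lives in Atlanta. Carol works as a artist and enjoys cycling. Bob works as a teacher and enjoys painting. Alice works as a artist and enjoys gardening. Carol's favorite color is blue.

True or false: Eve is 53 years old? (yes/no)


Eve is actually 53. yes

yes


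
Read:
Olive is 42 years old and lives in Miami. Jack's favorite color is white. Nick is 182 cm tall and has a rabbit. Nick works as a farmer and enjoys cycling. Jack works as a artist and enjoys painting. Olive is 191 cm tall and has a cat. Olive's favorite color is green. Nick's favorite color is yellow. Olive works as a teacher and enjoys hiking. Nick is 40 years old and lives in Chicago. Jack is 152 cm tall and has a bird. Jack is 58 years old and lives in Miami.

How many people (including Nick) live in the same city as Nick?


Nick lives in Chicago. Count = 1

1


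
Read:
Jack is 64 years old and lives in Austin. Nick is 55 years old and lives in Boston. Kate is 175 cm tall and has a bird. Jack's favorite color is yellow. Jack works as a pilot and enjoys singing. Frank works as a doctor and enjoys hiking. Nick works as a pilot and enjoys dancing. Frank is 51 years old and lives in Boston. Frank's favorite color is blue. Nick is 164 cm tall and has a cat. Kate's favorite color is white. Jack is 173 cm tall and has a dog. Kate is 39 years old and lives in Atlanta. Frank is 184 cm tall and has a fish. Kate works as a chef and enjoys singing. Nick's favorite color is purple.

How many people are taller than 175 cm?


Taller than 175: 1

1


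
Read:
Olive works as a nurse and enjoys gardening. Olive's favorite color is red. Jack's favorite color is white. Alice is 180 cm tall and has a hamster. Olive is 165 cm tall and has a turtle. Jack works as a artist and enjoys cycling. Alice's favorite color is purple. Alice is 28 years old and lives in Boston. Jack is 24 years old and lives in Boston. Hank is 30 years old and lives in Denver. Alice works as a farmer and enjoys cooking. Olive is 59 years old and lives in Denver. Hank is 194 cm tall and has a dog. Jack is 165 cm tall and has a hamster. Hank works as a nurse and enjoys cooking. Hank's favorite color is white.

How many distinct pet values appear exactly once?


Unique pet values: 2

2


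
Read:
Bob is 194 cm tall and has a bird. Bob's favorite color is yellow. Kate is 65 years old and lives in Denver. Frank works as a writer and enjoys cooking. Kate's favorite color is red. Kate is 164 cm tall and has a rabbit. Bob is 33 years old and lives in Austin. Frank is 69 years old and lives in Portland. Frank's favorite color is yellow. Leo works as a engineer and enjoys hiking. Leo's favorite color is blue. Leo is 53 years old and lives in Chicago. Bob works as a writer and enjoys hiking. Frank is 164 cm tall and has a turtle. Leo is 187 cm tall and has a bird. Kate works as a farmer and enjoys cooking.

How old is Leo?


Leo is 53 years old

53


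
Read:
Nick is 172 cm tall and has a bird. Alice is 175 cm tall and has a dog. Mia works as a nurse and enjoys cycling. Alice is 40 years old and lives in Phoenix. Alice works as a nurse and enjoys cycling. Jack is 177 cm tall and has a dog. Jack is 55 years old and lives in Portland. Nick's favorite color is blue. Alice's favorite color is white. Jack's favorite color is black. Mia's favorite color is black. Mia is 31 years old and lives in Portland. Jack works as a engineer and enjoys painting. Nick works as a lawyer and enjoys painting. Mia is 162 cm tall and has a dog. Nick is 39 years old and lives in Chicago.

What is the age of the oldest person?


Oldest: Jack at 55

55


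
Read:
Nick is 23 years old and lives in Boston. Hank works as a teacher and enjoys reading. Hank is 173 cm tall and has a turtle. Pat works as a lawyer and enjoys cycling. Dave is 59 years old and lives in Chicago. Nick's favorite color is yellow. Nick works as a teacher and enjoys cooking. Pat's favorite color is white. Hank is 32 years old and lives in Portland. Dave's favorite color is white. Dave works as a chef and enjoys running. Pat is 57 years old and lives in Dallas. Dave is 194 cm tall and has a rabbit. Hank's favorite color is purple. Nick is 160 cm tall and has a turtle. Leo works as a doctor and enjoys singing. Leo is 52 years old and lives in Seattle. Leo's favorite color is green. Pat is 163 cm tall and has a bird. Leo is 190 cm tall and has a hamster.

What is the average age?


Sum=223, n=5, avg=44.6

44.6


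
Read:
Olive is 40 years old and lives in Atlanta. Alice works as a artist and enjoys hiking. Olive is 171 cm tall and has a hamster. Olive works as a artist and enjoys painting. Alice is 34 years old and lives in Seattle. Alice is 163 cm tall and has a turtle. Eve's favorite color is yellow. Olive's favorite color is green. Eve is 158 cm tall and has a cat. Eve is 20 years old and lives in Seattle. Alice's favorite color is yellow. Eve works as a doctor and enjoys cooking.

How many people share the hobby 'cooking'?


Count: 1

1


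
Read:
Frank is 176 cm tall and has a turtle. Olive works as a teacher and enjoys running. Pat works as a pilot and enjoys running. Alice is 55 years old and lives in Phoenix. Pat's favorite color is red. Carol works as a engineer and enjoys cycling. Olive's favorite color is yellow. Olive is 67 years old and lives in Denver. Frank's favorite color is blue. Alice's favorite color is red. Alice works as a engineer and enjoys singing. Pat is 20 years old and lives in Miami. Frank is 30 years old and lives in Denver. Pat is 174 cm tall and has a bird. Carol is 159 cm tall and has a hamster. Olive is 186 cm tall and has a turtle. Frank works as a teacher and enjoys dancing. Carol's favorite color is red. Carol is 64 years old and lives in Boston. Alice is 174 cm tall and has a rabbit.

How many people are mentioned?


People: Carol, Olive, Frank, Pat, Alice. Count = 5

5


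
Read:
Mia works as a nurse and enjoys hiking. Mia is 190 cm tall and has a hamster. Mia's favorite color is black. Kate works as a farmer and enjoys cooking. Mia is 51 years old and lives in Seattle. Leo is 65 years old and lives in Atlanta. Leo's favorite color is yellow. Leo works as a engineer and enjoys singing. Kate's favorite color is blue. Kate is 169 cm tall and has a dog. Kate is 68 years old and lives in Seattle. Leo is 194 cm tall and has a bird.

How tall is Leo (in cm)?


Leo is 194 cm tall

194


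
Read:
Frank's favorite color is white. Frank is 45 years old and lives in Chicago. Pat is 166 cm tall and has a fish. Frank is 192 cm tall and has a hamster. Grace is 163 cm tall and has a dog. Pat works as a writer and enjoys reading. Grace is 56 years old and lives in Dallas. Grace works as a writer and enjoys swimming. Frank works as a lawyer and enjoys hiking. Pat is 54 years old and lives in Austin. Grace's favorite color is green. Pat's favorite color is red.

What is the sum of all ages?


54+45+56 = 155

155


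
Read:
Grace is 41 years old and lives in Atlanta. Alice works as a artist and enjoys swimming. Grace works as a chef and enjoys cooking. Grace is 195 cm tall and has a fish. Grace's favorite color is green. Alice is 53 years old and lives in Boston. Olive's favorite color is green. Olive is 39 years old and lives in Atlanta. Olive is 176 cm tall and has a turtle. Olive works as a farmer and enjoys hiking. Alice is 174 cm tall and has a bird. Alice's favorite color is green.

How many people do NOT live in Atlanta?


Not in Atlanta: 1

1


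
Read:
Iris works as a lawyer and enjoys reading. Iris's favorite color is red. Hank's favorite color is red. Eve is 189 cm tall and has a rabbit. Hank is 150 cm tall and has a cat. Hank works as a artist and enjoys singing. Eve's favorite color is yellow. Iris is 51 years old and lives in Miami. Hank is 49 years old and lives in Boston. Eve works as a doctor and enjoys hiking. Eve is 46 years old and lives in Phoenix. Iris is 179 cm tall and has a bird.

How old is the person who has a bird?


Person with bird is Iris, age 51

51


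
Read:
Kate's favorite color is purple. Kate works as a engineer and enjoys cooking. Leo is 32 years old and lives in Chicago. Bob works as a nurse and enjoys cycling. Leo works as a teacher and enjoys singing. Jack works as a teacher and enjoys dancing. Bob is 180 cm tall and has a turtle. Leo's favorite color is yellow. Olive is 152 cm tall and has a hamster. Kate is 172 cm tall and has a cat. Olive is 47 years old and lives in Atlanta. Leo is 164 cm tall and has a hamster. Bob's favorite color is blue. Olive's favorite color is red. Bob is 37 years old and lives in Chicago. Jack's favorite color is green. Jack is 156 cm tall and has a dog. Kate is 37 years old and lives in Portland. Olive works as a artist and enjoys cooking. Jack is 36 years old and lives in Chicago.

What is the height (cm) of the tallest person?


Tallest: Bob at 180 cm

180


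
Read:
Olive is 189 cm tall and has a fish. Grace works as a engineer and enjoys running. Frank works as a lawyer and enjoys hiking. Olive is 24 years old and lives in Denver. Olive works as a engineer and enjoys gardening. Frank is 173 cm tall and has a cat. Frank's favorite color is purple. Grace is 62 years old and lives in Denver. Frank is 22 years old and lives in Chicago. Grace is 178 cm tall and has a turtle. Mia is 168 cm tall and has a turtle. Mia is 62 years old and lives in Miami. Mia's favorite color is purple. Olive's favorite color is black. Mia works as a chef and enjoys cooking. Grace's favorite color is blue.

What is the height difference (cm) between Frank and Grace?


|173 - 178| = 5

5


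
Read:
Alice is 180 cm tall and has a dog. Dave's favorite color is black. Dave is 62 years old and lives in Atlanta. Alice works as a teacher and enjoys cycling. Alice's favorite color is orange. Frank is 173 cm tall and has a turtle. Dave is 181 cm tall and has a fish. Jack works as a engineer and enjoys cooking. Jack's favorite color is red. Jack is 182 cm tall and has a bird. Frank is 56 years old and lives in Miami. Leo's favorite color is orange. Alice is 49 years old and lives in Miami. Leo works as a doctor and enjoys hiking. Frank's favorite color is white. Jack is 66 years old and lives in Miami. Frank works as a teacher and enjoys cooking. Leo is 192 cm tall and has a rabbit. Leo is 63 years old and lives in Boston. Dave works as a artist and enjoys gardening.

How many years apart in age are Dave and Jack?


62 vs 66, diff = 4

4


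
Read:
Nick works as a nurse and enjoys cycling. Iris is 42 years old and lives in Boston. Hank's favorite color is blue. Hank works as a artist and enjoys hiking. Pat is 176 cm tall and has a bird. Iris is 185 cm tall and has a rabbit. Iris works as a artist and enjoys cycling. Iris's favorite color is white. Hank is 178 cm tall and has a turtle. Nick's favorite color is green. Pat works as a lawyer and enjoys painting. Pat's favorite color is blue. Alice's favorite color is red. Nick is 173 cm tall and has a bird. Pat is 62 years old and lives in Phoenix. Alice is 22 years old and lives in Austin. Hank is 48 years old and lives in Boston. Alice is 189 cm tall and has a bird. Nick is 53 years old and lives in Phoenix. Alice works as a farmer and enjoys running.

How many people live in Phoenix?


Count in Phoenix: 2

2


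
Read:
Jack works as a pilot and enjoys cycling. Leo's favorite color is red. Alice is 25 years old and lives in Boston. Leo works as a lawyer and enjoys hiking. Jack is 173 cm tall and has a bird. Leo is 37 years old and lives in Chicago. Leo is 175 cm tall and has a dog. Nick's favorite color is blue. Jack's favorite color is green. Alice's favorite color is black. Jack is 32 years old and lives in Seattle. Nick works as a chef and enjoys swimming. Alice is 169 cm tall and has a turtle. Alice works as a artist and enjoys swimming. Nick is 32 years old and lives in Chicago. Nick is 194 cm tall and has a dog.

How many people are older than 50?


Filter: 0

0


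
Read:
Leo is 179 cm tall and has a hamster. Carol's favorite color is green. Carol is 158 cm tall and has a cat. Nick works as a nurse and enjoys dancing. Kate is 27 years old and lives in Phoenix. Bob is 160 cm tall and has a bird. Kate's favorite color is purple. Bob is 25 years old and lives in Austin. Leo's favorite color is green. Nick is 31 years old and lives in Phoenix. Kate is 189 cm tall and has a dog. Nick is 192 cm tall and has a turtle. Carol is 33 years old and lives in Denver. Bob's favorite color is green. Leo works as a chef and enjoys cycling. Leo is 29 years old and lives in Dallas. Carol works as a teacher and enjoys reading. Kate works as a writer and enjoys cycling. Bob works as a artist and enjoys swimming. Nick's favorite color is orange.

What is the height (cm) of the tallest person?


Tallest: Nick at 192 cm

192


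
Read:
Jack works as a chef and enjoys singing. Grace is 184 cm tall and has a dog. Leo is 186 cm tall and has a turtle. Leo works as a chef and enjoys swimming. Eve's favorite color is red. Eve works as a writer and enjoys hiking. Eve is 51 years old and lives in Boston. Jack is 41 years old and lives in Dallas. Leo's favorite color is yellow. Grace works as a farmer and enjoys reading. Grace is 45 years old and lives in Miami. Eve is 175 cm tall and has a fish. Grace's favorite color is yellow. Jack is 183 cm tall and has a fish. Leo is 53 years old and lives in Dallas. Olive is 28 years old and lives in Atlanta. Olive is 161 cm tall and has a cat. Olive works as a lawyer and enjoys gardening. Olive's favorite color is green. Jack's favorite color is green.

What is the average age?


Sum=218, n=5, avg=43.6

43.6
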